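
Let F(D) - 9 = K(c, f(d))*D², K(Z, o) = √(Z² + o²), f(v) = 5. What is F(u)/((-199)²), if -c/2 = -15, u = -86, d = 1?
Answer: 9/39601 + 36980*√37/39601 ≈ 5.6804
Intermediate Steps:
c = 30 (c = -2*(-15) = 30)
F(D) = 9 + 5*√37*D² (F(D) = 9 + √(30² + 5²)*D² = 9 + √(900 + 25)*D² = 9 + √925*D² = 9 + (5*√37)*D² = 9 + 5*√37*D²)
F(u)/((-199)²) = (9 + 5*√37*(-86)²)/((-199)²) = (9 + 5*√37*7396)/39601 = (9 + 36980*√37)*(1/39601) = 9/39601 + 36980*√37/39601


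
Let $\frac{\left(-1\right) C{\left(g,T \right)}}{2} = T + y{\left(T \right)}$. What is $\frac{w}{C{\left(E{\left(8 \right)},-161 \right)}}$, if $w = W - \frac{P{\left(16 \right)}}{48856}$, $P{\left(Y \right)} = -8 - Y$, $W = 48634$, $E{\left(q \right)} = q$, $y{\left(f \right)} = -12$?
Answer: $\frac{297007841}{2113022} \approx 140.56$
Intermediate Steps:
$C{\left(g,T \right)} = 24 - 2 T$ ($C{\left(g,T \right)} = - 2 \left(T - 12\right) = - 2 \left(-12 + T\right) = 24 - 2 T$)
$w = \frac{297007841}{6107}$ ($w = 48634 - \frac{-8 - 16}{48856} = 48634 - \left(-8 - 16\right) \frac{1}{48856} = 48634 - \left(-24\right) \frac{1}{48856} = 48634 - - \frac{3}{6107} = 48634 + \frac{3}{6107} = \frac{297007841}{6107} \approx 48634.0$)
$\frac{w}{C{\left(E{\left(8 \right)},-161 \right)}} = \frac{297007841}{6107 \left(24 - -322\right)} = \frac{297007841}{6107 \left(24 + 322\right)} = \frac{297007841}{6107 \cdot 346} = \frac{297007841}{6107} \cdot \frac{1}{346} = \frac{297007841}{2113022}$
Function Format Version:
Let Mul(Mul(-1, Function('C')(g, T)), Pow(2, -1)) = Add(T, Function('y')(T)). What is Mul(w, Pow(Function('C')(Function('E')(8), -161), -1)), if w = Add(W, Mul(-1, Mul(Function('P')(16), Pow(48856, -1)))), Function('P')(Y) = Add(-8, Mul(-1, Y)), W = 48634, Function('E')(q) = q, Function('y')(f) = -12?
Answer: Rational(297007841, 2113022) ≈ 140.56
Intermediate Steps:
Function('C')(g, T) = Add(24, Mul(-2, T)) (Function('C')(g, T) = Mul(-2, Add(T, -12)) = Mul(-2, Add(-12, T)) = Add(24, Mul(-2, T)))
w = Rational(297007841, 6107) (w = Add(48634, Mul(-1, Mul(Add(-8, Mul(-1, 16)), Pow(48856, -1)))) = Add(48634, Mul(-1, Mul(Add(-8, -16), Rational(1, 48856)))) = Add(48634, Mul(-1, Mul(-24, Rational(1, 48856)))) = Add(48634, Mul(-1, Rational(-3, 6107))) = Add(48634, Rational(3, 6107)) = Rational(297007841, 6107) ≈ 48634.)
Mul(w, Pow(Function('C')(Function('E')(8), -161), -1)) = Mul(Rational(297007841, 6107), Pow(Add(24, Mul(-2, -161)), -1)) = Mul(Rational(297007841, 6107), Pow(Add(24, 322), -1)) = Mul(Rational(297007841, 6107), Pow(346, -1)) = Mul(Rational(297007841, 6107), Rational(1, 346)) = Rational(297007841, 2113022)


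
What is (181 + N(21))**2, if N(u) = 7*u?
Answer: 107584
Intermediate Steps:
(181 + N(21))**2 = (181 + 7*21)**2 = (181 + 147)**2 = 328**2 = 107584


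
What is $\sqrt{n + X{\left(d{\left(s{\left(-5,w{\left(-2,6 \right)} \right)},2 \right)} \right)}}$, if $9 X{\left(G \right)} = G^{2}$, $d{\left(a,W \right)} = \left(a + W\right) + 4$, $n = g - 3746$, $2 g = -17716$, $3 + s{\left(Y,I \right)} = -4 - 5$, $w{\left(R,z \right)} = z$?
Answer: $30 i \sqrt{14} \approx 112.25 i$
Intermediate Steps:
$s{\left(Y,I \right)} = -12$ ($s{\left(Y,I \right)} = -3 - 9 = -12$)
$g = -8858$ ($g = \frac{1}{2} \left(-17716\right) = -8858$)
$n = -12604$ ($n = -8858 - 3746 = -12604$)
$d{\left(a,W \right)} = 4 + W + a$ ($d{\left(a,W \right)} = \left(W + a\right) + 4 = 4 + W + a$)
$X{\left(G \right)} = \frac{G^{2}}{9}$
$\sqrt{n + X{\left(d{\left(s{\left(-5,w{\left(-2,6 \right)} \right)},2 \right)} \right)}} = \sqrt{-12604 + \frac{\left(4 + 2 - 12\right)^{2}}{9}} = \sqrt{-12604 + \frac{\left(-6\right)^{2}}{9}} = \sqrt{-12604 + \frac{1}{9} \cdot 36} = \sqrt{-12604 + 4} = \sqrt{-12600} = 30 i \sqrt{14}$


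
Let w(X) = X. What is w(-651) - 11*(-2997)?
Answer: 32316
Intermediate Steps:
w(-651) - 11*(-2997) = -651 - 11*(-2997) = -651 - 1*(-32967) = -651 + 32967 = 32316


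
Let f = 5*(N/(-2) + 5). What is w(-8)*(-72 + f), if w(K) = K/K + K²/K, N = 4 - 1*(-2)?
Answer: 434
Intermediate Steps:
N = 6 (N = 4 + 2 = 6)
w(K) = 1 + K
f = 10 (f = 5*(6/(-2) + 5) = 5*(6*(-½) + 5) = 5*(-3 + 5) = 5*2 = 10)
w(-8)*(-72 + f) = (1 - 8)*(-72 + 10) = -7*(-62) = 434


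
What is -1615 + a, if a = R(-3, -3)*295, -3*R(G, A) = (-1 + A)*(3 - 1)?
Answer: -2485/3 ≈ -828.33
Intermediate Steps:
R(G, A) = 2/3 - 2*A/3 (R(G, A) = -(-1 + A)*(3 - 1)/3 = -(-1 + A)*2/3 = -(-2 + 2*A)/3 = 2/3 - 2*A/3)
a = 2360/3 (a = (2/3 - 2/3*(-3))*295 = (2/3 + 2)*295 = (8/3)*295 = 2360/3 ≈ 786.67)
-1615 + a = -1615 + 2360/3 = -2485/3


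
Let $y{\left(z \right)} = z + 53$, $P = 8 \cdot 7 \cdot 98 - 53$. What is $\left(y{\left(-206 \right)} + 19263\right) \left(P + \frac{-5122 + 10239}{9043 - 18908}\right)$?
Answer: $\frac{204901845876}{1973} \approx 1.0385 \cdot 10^{8}$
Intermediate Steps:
$P = 5435$ ($P = 56 \cdot 98 - 53 = 5488 - 53 = 5435$)
$y{\left(z \right)} = 53 + z$
$\left(y{\left(-206 \right)} + 19263\right) \left(P + \frac{-5122 + 10239}{9043 - 18908}\right) = \left(\left(53 - 206\right) + 19263\right) \left(5435 + \frac{-5122 + 10239}{9043 - 18908}\right) = \left(-153 + 19263\right) \left(5435 + \frac{5117}{9043 - 18908}\right) = 19110 \left(5435 + \frac{5117}{-9865}\right) = 19110 \left(5435 + 5117 \left(- \frac{1}{9865}\right)\right) = 19110 \left(5435 - \frac{5117}{9865}\right) = 19110 \cdot \frac{53611158}{9865} = \frac{204901845876}{1973}$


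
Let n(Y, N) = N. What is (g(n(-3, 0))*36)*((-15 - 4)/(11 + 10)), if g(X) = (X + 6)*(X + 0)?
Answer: 0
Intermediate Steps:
g(X) = X*(6 + X) (g(X) = (6 + X)*X = X*(6 + X))
(g(n(-3, 0))*36)*((-15 - 4)/(11 + 10)) = ((0*(6 + 0))*36)*((-15 - 4)/(11 + 10)) = ((0*6)*36)*(-19/21) = (0*36)*(-19*1/21) = 0*(-19/21) = 0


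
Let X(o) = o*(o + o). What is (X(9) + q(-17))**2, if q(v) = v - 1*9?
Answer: 18496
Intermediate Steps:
X(o) = 2*o**2 (X(o) = o*(2*o) = 2*o**2)
q(v) = -9 + v (q(v) = v - 9 = -9 + v)
(X(9) + q(-17))**2 = (2*9**2 + (-9 - 17))**2 = (2*81 - 26)**2 = (162 - 26)**2 = 136**2 = 18496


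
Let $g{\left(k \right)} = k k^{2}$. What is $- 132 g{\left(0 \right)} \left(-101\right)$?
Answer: $0$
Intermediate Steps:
$g{\left(k \right)} = k^{3}$
$- 132 g{\left(0 \right)} \left(-101\right) = - 132 \cdot 0^{3} \left(-101\right) = \left(-132\right) 0 \left(-101\right) = 0 \left(-101\right) = 0$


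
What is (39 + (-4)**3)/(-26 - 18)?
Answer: 25/44 ≈ 0.56818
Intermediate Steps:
(39 + (-4)**3)/(-26 - 18) = (39 - 64)/(-44) = -25*(-1/44) = 25/44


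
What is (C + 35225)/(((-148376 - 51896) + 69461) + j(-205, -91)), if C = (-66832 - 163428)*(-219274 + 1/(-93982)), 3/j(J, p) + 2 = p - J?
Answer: -37961259413951120/98351015077 ≈ -3.8598e+5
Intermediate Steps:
j(J, p) = 3/(-2 + p - J) (j(J, p) = 3/(-2 + (p - J)) = 3/(-2 + p - J))
C = 2372577058113970/46991 (C = -230260*(-219274 - 1/93982) = -230260*(-20607809069/93982) = 2372577058113970/46991 ≈ 5.0490e+10)
(C + 35225)/(((-148376 - 51896) + 69461) + j(-205, -91)) = (2372577058113970/46991 + 35225)/(((-148376 - 51896) + 69461) + 3/(-2 - 91 - 1*(-205))) = 2372578713371945/(46991*((-200272 + 69461) + 3/(-2 - 91 + 205))) = 2372578713371945/(46991*(-130811 + 3/112)) = 2372578713371945/(46991*(-14650829/112)) = (2372578713371945/46991)*(-112/14650829) = -37961259413951120/98351015077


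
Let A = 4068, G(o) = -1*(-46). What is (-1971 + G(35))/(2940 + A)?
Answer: -1925/7008 ≈ -0.27469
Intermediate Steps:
G(o) = 46
(-1971 + G(35))/(2940 + A) = (-1971 + 46)/(2940 + 4068) = -1925/7008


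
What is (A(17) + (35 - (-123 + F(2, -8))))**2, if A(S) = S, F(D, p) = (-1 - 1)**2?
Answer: 29241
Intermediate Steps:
F(D, p) = 4 (F(D, p) = (-2)**2 = 4)
(A(17) + (35 - (-123 + F(2, -8))))**2 = (17 + (35 - (-123 + 4)))**2 = (17 + (35 - 1*(-119)))**2 = (17 + (35 + 119))**2 = (17 + 154)**2 = 171**2 = 29241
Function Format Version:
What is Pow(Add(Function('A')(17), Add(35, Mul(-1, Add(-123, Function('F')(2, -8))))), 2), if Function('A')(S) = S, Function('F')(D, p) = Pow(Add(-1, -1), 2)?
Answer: 29241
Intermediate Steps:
Function('F')(D, p) = 4 (Function('F')(D, p) = Pow(-2, 2) = 4)
Pow(Add(Function('A')(17), Add(35, Mul(-1, Add(-123, Function('F')(2, -8))))), 2) = Pow(Add(17, Add(35, Mul(-1, Add(-123, 4)))), 2) = Pow(Add(17, Add(35, Mul(-1, -119))), 2) = Pow(Add(17, Add(35, 119)), 2) = Pow(Add(17, 154), 2) = Pow(171, 2) = 29241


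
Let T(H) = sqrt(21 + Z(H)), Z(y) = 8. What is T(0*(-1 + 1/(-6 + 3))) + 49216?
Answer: 49216 + sqrt(29) ≈ 49221.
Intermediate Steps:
T(H) = sqrt(29) (T(H) = sqrt(21 + 8) = sqrt(29))
T(0*(-1 + 1/(-6 + 3))) + 49216 = sqrt(29) + 49216 = 49216 + sqrt(29)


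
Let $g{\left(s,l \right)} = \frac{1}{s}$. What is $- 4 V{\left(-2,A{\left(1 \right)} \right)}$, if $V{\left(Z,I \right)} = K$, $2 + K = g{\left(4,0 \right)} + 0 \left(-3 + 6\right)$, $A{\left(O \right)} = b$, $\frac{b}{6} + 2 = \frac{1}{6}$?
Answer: $7$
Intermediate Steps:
$b = -11$ ($b = -12 + \frac{6}{6} = -12 + 6 \cdot \frac{1}{6} = -12 + 1 = -11$)
$A{\left(O \right)} = -11$
$K = - \frac{7}{4}$ ($K = -2 + \left(\frac{1}{4} + 0 \left(-3 + 6\right)\right) = -2 + \left(\frac{1}{4} + 0 \cdot 3\right) = -2 + \left(\frac{1}{4} + 0\right) = -2 + \frac{1}{4} = - \frac{7}{4} \approx -1.75$)
$V{\left(Z,I \right)} = - \frac{7}{4}$
$- 4 V{\left(-2,A{\left(1 \right)} \right)} = \left(-4\right) \left(- \frac{7}{4}\right) = 7$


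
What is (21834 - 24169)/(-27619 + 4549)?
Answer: 467/4614 ≈ 0.10121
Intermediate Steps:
(21834 - 24169)/(-27619 + 4549) = -2335/(-23070) = -2335*(-1/23070) = 467/4614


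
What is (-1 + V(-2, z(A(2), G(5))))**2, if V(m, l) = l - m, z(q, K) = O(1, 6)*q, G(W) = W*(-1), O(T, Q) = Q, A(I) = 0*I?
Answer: 1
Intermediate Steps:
A(I) = 0
G(W) = -W
z(q, K) = 6*q
(-1 + V(-2, z(A(2), G(5))))**2 = (-1 + (6*0 - 1*(-2)))**2 = (-1 + (0 + 2))**2 = (-1 + 2)**2 = 1**2 = 1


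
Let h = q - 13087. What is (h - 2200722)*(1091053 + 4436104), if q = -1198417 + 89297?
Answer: -18366350282853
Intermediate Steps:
q = -1109120
h = -1122207 (h = -1109120 - 13087 = -1122207)
(h - 2200722)*(1091053 + 4436104) = (-1122207 - 2200722)*(1091053 + 4436104) = -3322929*5527157 = -18366350282853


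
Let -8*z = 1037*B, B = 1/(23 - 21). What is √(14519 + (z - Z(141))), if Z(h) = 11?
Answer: √231091/4 ≈ 120.18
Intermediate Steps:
B = ½ (B = 1/2 = ½ ≈ 0.50000)
z = -1037/16 (z = -1037/(8*2) = -⅛*1037/2 = -1037/16 ≈ -64.813)
√(14519 + (z - Z(141))) = √(14519 + (-1037/16 - 1*11)) = √(14519 + (-1037/16 - 11)) = √(14519 - 1213/16) = √(231091/16) = √231091/4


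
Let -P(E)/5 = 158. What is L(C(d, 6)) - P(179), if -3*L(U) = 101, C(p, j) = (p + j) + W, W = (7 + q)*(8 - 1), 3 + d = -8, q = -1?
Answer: 2269/3 ≈ 756.33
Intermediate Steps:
P(E) = -790 (P(E) = -5*158 = -790)
d = -11 (d = -3 - 8 = -11)
W = 42 (W = (7 - 1)*(8 - 1) = 6*7 = 42)
C(p, j) = 42 + j + p (C(p, j) = (p + j) + 42 = (j + p) + 42 = 42 + j + p)
L(U) = -101/3 (L(U) = -1/3*101 = -101/3)
L(C(d, 6)) - P(179) = -101/3 - 1*(-790) = -101/3 + 790 = 2269/3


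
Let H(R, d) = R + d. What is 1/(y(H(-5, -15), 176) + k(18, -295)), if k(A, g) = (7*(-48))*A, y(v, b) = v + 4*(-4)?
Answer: -1/6084 ≈ -0.00016437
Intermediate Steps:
y(v, b) = -16 + v (y(v, b) = v - 16 = -16 + v)
k(A, g) = -336*A
1/(y(H(-5, -15), 176) + k(18, -295)) = 1/((-16 + (-5 - 15)) - 336*18) = 1/((-16 - 20) - 6048) = 1/(-36 - 6048) = 1/(-6084) = -1/6084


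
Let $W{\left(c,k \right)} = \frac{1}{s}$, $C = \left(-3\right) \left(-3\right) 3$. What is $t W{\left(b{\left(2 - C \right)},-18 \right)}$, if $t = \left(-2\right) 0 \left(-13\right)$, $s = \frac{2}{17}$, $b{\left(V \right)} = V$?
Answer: $0$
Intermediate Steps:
$C = 27$ ($C = 9 \cdot 3 = 27$)
$s = \frac{2}{17}$ ($s = 2 \cdot \frac{1}{17} = \frac{2}{17} \approx 0.11765$)
$t = 0$ ($t = 0 \left(-13\right) = 0$)
$W{\left(c,k \right)} = \frac{17}{2}$ ($W{\left(c,k \right)} = \frac{1}{\frac{2}{17}} = \frac{17}{2}$)
$t W{\left(b{\left(2 - C \right)},-18 \right)} = 0 \cdot \frac{17}{2} = 0$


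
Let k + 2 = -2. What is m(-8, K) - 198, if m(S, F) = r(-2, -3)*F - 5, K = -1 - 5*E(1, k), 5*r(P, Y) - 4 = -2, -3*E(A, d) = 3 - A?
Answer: -3031/15 ≈ -202.07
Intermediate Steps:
k = -4 (k = -2 - 2 = -4)
E(A, d) = -1 + A/3 (E(A, d) = -(3 - A)/3 = -1 + A/3)
r(P, Y) = 2/5 (r(P, Y) = 4/5 + (1/5)*(-2) = 4/5 - 2/5 = 2/5)
K = 7/3 (K = -1 - 5*(-1 + (1/3)*1) = -1 - 5*(-1 + 1/3) = -1 - 5*(-2/3) = -1 + 10/3 = 7/3 ≈ 2.3333)
m(S, F) = -5 + 2*F/5 (m(S, F) = 2*F/5 - 5 = -5 + 2*F/5)
m(-8, K) - 198 = (-5 + (2/5)*(7/3)) - 198 = (-5 + 14/15) - 198 = -61/15 - 198 = -3031/15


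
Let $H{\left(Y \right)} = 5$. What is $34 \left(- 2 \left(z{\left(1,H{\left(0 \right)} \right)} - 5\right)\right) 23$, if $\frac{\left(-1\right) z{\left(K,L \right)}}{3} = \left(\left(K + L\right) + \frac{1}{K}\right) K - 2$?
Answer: $31280$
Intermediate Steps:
$z{\left(K,L \right)} = 6 - 3 K \left(K + L + \frac{1}{K}\right)$ ($z{\left(K,L \right)} = - 3 \left(\left(\left(K + L\right) + \frac{1}{K}\right) K - 2\right) = - 3 \left(\left(K + L + \frac{1}{K}\right) K - 2\right) = - 3 \left(K \left(K + L + \frac{1}{K}\right) - 2\right) = - 3 \left(-2 + K \left(K + L + \frac{1}{K}\right)\right) = 6 - 3 K \left(K + L + \frac{1}{K}\right)$)
$34 \left(- 2 \left(z{\left(1,H{\left(0 \right)} \right)} - 5\right)\right) 23 = 34 \left(- 2 \left(\left(3 - 3 \cdot 1^{2} - 3 \cdot 5\right) - 5\right)\right) 23 = 34 \left(- 2 \left(\left(3 - 3 - 15\right) - 5\right)\right) 23 = 34 \left(- 2 \left(-15 - 5\right)\right) 23 = 34 \left(\left(-2\right) \left(-20\right)\right) 23 = 34 \cdot 40 \cdot 23 = 1360 \cdot 23 = 31280$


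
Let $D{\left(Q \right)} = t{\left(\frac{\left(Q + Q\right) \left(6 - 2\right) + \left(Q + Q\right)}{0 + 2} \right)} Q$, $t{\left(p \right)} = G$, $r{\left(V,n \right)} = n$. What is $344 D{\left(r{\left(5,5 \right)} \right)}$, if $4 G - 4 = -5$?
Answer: $-430$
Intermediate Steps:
$G = - \frac{1}{4}$ ($G = 1 + \frac{1}{4} \left(-5\right) = 1 - \frac{5}{4} = - \frac{1}{4} \approx -0.25$)
$t{\left(p \right)} = - \frac{1}{4}$
$D{\left(Q \right)} = - \frac{Q}{4}$
$344 D{\left(r{\left(5,5 \right)} \right)} = 344 \left(\left(- \frac{1}{4}\right) 5\right) = 344 \left(- \frac{5}{4}\right) = -430$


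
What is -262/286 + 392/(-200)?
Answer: -10282/3575 ≈ -2.8761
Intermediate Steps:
-262/286 + 392/(-200) = -262*1/286 + 392*(-1/200) = -131/143 - 49/25 = -10282/3575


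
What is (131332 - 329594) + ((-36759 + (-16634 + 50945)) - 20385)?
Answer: -221095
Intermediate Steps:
(131332 - 329594) + ((-36759 + (-16634 + 50945)) - 20385) = -198262 + ((-36759 + 34311) - 20385) = -198262 + (-2448 - 20385) = -198262 - 22833 = -221095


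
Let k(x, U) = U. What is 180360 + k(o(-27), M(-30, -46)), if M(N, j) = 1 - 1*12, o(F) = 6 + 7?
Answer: 180349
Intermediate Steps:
o(F) = 13
M(N, j) = -11 (M(N, j) = 1 - 12 = -11)
180360 + k(o(-27), M(-30, -46)) = 180360 - 11 = 180349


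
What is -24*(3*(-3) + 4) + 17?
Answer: 137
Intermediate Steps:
-24*(3*(-3) + 4) + 17 = -24*(-9 + 4) + 17 = -24*(-5) + 17 = 120 + 17 = 137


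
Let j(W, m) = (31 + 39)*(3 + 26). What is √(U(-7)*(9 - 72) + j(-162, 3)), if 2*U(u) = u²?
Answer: √1946/2 ≈ 22.057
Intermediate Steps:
U(u) = u²/2
j(W, m) = 2030 (j(W, m) = 70*29 = 2030)
√(U(-7)*(9 - 72) + j(-162, 3)) = √(((½)*(-7)²)*(9 - 72) + 2030) = √(((½)*49)*(-63) + 2030) = √((49/2)*(-63) + 2030) = √(-3087/2 + 2030) = √(973/2) = √1946/2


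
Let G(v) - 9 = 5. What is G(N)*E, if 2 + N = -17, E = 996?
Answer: 13944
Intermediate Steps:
N = -19 (N = -2 - 17 = -19)
G(v) = 14 (G(v) = 9 + 5 = 14)
G(N)*E = 14*996 = 13944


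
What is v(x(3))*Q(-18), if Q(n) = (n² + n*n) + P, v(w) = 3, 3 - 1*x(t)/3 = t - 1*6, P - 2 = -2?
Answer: 1944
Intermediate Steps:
P = 0 (P = 2 - 2 = 0)
x(t) = 27 - 3*t (x(t) = 9 - 3*(t - 1*6) = 9 - 3*(t - 6) = 9 - 3*(-6 + t) = 9 + (18 - 3*t) = 27 - 3*t)
Q(n) = 2*n² (Q(n) = (n² + n*n) + 0 = (n² + n²) + 0 = 2*n² + 0 = 2*n²)
v(x(3))*Q(-18) = 3*(2*(-18)²) = 3*(2*324) = 3*648 = 1944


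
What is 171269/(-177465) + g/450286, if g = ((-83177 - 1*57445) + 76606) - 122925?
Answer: -110295517499/79910004990 ≈ -1.3802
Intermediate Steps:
g = -186941 (g = ((-83177 - 57445) + 76606) - 122925 = (-140622 + 76606) - 122925 = -64016 - 122925 = -186941)
171269/(-177465) + g/450286 = 171269/(-177465) - 186941/450286 = 171269*(-1/177465) - 186941*1/450286 = -171269/177465 - 186941/450286 = -110295517499/79910004990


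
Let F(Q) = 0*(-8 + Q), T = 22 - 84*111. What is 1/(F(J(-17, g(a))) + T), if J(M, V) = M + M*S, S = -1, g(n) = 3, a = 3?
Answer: -1/9302 ≈ -0.00010750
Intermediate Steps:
T = -9302 (T = 22 - 9324 = -9302)
J(M, V) = 0 (J(M, V) = M + M*(-1) = M - M = 0)
F(Q) = 0
1/(F(J(-17, g(a))) + T) = 1/(0 - 9302) = 1/(-9302) = -1/9302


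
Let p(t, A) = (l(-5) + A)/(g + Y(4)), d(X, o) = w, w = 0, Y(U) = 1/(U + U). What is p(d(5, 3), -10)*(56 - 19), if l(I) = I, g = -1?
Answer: 4440/7 ≈ 634.29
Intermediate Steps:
Y(U) = 1/(2*U)
d(X, o) = 0
p(t, A) = 40/7 - 8*A/7 (p(t, A) = (-5 + A)/(-1 + (½)/4) = (-5 + A)/(-1 + (½)*(¼)) = (-5 + A)/(-1 + ⅛) = (-5 + A)/(-7/8) = (-5 + A)*(-8/7) = 40/7 - 8*A/7)
p(d(5, 3), -10)*(56 - 19) = (40/7 - 8/7*(-10))*(56 - 19) = (40/7 + 80/7)*37 = (120/7)*37 = 4440/7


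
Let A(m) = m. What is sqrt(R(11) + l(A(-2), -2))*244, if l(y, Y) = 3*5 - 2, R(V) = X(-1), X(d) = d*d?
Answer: 244*sqrt(14) ≈ 912.96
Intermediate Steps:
X(d) = d**2
R(V) = 1 (R(V) = (-1)**2 = 1)
l(y, Y) = 13 (l(y, Y) = 15 - 2 = 13)
sqrt(R(11) + l(A(-2), -2))*244 = sqrt(1 + 13)*244 = sqrt(14)*244 = 244*sqrt(14)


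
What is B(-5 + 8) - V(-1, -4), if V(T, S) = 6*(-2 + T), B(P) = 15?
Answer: 33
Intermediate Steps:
V(T, S) = -12 + 6*T
B(-5 + 8) - V(-1, -4) = 15 - (-12 + 6*(-1)) = 15 - (-12 - 6) = 15 - 1*(-18) = 15 + 18 = 33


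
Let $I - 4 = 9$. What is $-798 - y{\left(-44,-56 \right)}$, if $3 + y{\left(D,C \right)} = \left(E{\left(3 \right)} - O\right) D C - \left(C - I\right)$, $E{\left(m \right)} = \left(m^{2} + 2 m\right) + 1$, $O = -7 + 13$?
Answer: $-25504$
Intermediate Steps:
$O = 6$
$I = 13$ ($I = 4 + 9 = 13$)
$E{\left(m \right)} = 1 + m^{2} + 2 m$
$y{\left(D,C \right)} = 10 - C + 10 C D$ ($y{\left(D,C \right)} = -3 - \left(-13 + C - \left(\left(1 + 3^{2} + 2 \cdot 3\right) - 6\right) D C\right) = -3 - \left(-13 + C - \left(\left(1 + 9 + 6\right) - 6\right) D C\right) = -3 - \left(-13 + C - \left(16 - 6\right) D C\right) = -3 - \left(-13 + C - 10 D C\right) = -3 - \left(-13 + C - 10 C D\right) = -3 + \left(13 - C + 10 C D\right) = 10 - C + 10 C D$)
$-798 - y{\left(-44,-56 \right)} = -798 - \left(10 - -56 + 10 \left(-56\right) \left(-44\right)\right) = -798 - \left(10 + 56 + 24640\right) = -798 - 24706 = -25504$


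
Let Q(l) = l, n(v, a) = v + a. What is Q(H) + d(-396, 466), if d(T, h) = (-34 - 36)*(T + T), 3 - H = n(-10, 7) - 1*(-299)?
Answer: 55147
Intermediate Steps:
n(v, a) = a + v
H = -293 (H = 3 - ((7 - 10) - 1*(-299)) = 3 - (-3 + 299) = 3 - 1*296 = 3 - 296 = -293)
d(T, h) = -140*T
Q(H) + d(-396, 466) = -293 - 140*(-396) = -293 + 55440 = 55147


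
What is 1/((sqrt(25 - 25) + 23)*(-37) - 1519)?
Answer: -1/2370 ≈ -0.00042194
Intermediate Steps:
1/((sqrt(25 - 25) + 23)*(-37) - 1519) = 1/((sqrt(0) + 23)*(-37) - 1519) = 1/((0 + 23)*(-37) - 1519) = 1/(23*(-37) - 1519) = 1/(-851 - 1519) = 1/(-2370) = -1/2370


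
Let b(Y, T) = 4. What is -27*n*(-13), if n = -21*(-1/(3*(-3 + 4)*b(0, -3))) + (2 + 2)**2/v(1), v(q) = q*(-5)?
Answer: -10179/20 ≈ -508.95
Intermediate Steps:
v(q) = -5*q
n = -29/20 (n = -21*(-1/(12*(-3 + 4))) + (2 + 2)**2/((-5*1)) = -21/((-12)) + 4**2/(-5) = -21/((-3*4)) + 16*(-1/5) = -21/(-12) - 16/5 = -21*(-1/12) - 16/5 = 7/4 - 16/5 = -29/20 ≈ -1.4500)
-27*n*(-13) = -27*(-29/20)*(-13) = (783/20)*(-13) = -10179/20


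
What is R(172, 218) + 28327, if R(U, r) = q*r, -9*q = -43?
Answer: 264317/9 ≈ 29369.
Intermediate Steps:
q = 43/9 (q = -1/9*(-43) = 43/9 ≈ 4.7778)
R(U, r) = 43*r/9
R(172, 218) + 28327 = (43/9)*218 + 28327 = 9374/9 + 28327 = 264317/9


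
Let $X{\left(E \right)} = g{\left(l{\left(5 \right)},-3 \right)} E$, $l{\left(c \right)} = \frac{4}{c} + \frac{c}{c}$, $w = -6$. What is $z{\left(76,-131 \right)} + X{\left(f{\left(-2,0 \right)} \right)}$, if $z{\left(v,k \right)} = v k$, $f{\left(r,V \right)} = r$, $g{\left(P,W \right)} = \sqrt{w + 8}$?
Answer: $-9956 - 2 \sqrt{2} \approx -9958.8$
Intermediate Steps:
$l{\left(c \right)} = 1 + \frac{4}{c}$ ($l{\left(c \right)} = \frac{4}{c} + 1 = 1 + \frac{4}{c}$)
$g{\left(P,W \right)} = \sqrt{2}$ ($g{\left(P,W \right)} = \sqrt{-6 + 8} = \sqrt{2}$)
$z{\left(v,k \right)} = k v$
$X{\left(E \right)} = E \sqrt{2}$ ($X{\left(E \right)} = \sqrt{2} E = E \sqrt{2}$)
$z{\left(76,-131 \right)} + X{\left(f{\left(-2,0 \right)} \right)} = \left(-131\right) 76 - 2 \sqrt{2} = -9956 - 2 \sqrt{2}$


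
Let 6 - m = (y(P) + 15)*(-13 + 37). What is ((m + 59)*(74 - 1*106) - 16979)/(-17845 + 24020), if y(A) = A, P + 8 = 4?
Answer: -10611/6175 ≈ -1.7184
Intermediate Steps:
P = -4 (P = -8 + 4 = -4)
m = -258 (m = 6 - (-4 + 15)*(-13 + 37) = 6 - 11*24 = 6 - 1*264 = 6 - 264 = -258)
((m + 59)*(74 - 1*106) - 16979)/(-17845 + 24020) = ((-258 + 59)*(74 - 1*106) - 16979)/(-17845 + 24020) = (-199*(74 - 106) - 16979)/6175 = (-199*(-32) - 16979)*(1/6175) = (6368 - 16979)*(1/6175) = -10611*1/6175 = -10611/6175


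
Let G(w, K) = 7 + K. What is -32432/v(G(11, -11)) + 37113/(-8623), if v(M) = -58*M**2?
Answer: 15326267/500134 ≈ 30.644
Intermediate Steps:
-32432/v(G(11, -11)) + 37113/(-8623) = -32432*(-1/(58*(7 - 11)**2)) + 37113/(-8623) = -32432/((-58*(-4)**2)) + 37113*(-1/8623) = -32432/((-58*16)) - 37113/8623 = -32432/(-928) - 37113/8623 = -32432*(-1/928) - 37113/8623 = 2027/58 - 37113/8623 = 15326267/500134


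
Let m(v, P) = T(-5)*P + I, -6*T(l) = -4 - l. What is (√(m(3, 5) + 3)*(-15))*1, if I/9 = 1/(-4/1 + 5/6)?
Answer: -5*I*√8778/38 ≈ -12.328*I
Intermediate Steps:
I = -54/19 (I = 9/(-4/1 + 5/6) = 9/(-4*1 + 5*(⅙)) = 9/(-4 + ⅚) = 9/(-19/6) = 9*(-6/19) = -54/19 ≈ -2.8421)
T(l) = ⅔ + l/6 (T(l) = -(-4 - l)/6 = ⅔ + l/6)
m(v, P) = -54/19 - P/6 (m(v, P) = (⅔ + (⅙)*(-5))*P - 54/19 = (⅔ - ⅚)*P - 54/19 = -P/6 - 54/19 = -54/19 - P/6)
(√(m(3, 5) + 3)*(-15))*1 = (√((-54/19 - ⅙*5) + 3)*(-15))*1 = (√((-54/19 - ⅚) + 3)*(-15))*1 = (√(-419/114 + 3)*(-15))*1 = (√(-77/114)*(-15))*1 = ((I*√8778/114)*(-15))*1 = -5*I*√8778/38*1 = -5*I*√8778/38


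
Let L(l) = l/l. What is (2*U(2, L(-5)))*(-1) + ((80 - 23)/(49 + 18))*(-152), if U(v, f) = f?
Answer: -8798/67 ≈ -131.31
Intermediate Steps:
L(l) = 1
(2*U(2, L(-5)))*(-1) + ((80 - 23)/(49 + 18))*(-152) = (2*1)*(-1) + ((80 - 23)/(49 + 18))*(-152) = 2*(-1) + (57/67)*(-152) = -2 + (57*(1/67))*(-152) = -2 + (57/67)*(-152) = -2 - 8664/67 = -8798/67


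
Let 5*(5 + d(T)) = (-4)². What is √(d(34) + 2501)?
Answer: 4*√3905/5 ≈ 49.992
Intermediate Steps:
d(T) = -9/5 (d(T) = -5 + (⅕)*(-4)² = -5 + (⅕)*16 = -5 + 16/5 = -9/5)
√(d(34) + 2501) = √(-9/5 + 2501) = √(12496/5) = 4*√3905/5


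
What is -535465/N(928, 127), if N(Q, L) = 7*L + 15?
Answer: -535465/904 ≈ -592.33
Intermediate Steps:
N(Q, L) = 15 + 7*L
-535465/N(928, 127) = -535465/(15 + 7*127) = -535465/(15 + 889) = -535465/904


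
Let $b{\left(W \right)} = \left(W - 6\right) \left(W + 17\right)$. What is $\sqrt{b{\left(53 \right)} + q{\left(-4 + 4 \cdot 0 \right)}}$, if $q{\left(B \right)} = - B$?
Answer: $3 \sqrt{366} \approx 57.393$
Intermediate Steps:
$b{\left(W \right)} = \left(-6 + W\right) \left(17 + W\right)$ ($b{\left(W \right)} = \left(W + \left(-24 + 18\right)\right) \left(17 + W\right) = \left(W - 6\right) \left(17 + W\right) = \left(-6 + W\right) \left(17 + W\right)$)
$\sqrt{b{\left(53 \right)} + q{\left(-4 + 4 \cdot 0 \right)}} = \sqrt{\left(-102 + 53^{2} + 11 \cdot 53\right) - \left(-4 + 4 \cdot 0\right)} = \sqrt{\left(-102 + 2809 + 583\right) - \left(-4 + 0\right)} = \sqrt{3290 - -4} = \sqrt{3290 + 4} = \sqrt{3294} = 3 \sqrt{366}$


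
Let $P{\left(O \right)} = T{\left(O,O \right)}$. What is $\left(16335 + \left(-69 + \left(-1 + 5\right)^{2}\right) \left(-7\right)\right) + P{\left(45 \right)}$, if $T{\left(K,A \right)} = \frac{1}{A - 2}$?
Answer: $\frac{718359}{43} \approx 16706.0$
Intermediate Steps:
$T{\left(K,A \right)} = \frac{1}{-2 + A}$
$P{\left(O \right)} = \frac{1}{-2 + O}$
$\left(16335 + \left(-69 + \left(-1 + 5\right)^{2}\right) \left(-7\right)\right) + P{\left(45 \right)} = \left(16335 + \left(-69 + \left(-1 + 5\right)^{2}\right) \left(-7\right)\right) + \frac{1}{-2 + 45} = \left(16335 + \left(-69 + 4^{2}\right) \left(-7\right)\right) + \frac{1}{43} = \left(16335 + \left(-69 + 16\right) \left(-7\right)\right) + \frac{1}{43} = \left(16335 - -371\right) + \frac{1}{43} = \left(16335 + 371\right) + \frac{1}{43} = 16706 + \frac{1}{43} = \frac{718359}{43}$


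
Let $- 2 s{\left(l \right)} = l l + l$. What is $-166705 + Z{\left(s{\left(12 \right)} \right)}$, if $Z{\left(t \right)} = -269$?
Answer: $-166974$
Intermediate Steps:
$s{\left(l \right)} = - \frac{l}{2} - \frac{l^{2}}{2}$ ($s{\left(l \right)} = - \frac{l l + l}{2} = - \frac{l^{2} + l}{2} = - \frac{l + l^{2}}{2} = - \frac{l}{2} - \frac{l^{2}}{2}$)
$-166705 + Z{\left(s{\left(12 \right)} \right)} = -166705 - 269 = -166974$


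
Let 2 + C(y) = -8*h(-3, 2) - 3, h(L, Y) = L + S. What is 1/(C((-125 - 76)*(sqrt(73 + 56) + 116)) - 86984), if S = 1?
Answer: -1/86973 ≈ -1.1498e-5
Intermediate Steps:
h(L, Y) = 1 + L (h(L, Y) = L + 1 = 1 + L)
C(y) = 11 (C(y) = -2 + (-8*(1 - 3) - 3) = -2 + (-8*(-2) - 3) = -2 + (16 - 3) = -2 + 13 = 11)
1/(C((-125 - 76)*(sqrt(73 + 56) + 116)) - 86984) = 1/(11 - 86984) = 1/(-86973) = -1/86973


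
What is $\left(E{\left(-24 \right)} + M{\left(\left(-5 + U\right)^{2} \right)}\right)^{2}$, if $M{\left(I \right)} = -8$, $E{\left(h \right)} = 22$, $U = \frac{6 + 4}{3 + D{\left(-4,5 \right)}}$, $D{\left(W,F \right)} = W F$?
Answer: $196$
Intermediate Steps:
$D{\left(W,F \right)} = F W$
$U = - \frac{10}{17}$ ($U = \frac{6 + 4}{3 + 5 \left(-4\right)} = \frac{10}{3 - 20} = \frac{10}{-17} = 10 \left(- \frac{1}{17}\right) = - \frac{10}{17} \approx -0.58823$)
$\left(E{\left(-24 \right)} + M{\left(\left(-5 + U\right)^{2} \right)}\right)^{2} = \left(22 - 8\right)^{2} = 14^{2} = 196$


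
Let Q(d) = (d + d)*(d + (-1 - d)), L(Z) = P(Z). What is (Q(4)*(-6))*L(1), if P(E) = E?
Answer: 48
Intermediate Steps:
L(Z) = Z
Q(d) = -2*d (Q(d) = (2*d)*(-1) = -2*d)
(Q(4)*(-6))*L(1) = (-2*4*(-6))*1 = -8*(-6)*1 = 48*1 = 48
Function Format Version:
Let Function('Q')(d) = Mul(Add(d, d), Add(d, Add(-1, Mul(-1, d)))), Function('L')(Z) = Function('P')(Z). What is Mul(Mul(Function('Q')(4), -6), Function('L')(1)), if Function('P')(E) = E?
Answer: 48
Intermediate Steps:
Function('L')(Z) = Z
Function('Q')(d) = Mul(-2, d) (Function('Q')(d) = Mul(Mul(2, d), -1) = Mul(-2, d))
Mul(Mul(Function('Q')(4), -6), Function('L')(1)) = Mul(Mul(Mul(-2, 4), -6), 1) = Mul(Mul(-8, -6), 1) = Mul(48, 1) = 48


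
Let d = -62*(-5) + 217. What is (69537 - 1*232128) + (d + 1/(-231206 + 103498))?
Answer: -20696869313/127708 ≈ -1.6206e+5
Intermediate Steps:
d = 527 (d = 310 + 217 = 527)
(69537 - 1*232128) + (d + 1/(-231206 + 103498)) = (69537 - 1*232128) + (527 + 1/(-231206 + 103498)) = (69537 - 232128) + (527 + 1/(-127708)) = -162591 + (527 - 1/127708) = -162591 + 67302115/127708 = -20696869313/127708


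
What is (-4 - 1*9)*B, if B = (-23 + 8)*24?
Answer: 4680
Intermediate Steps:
B = -360 (B = -15*24 = -360)
(-4 - 1*9)*B = (-4 - 1*9)*(-360) = (-4 - 9)*(-360) = -13*(-360) = 4680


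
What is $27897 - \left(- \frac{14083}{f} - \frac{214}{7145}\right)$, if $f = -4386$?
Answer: $\frac{874135664659}{31337970} \approx 27894.0$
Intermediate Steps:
$27897 - \left(- \frac{14083}{f} - \frac{214}{7145}\right) = 27897 - \left(- \frac{14083}{-4386} - \frac{214}{7145}\right) = 27897 - \left(\left(-14083\right) \left(- \frac{1}{4386}\right) - \frac{214}{7145}\right) = 27897 - \left(\frac{14083}{4386} - \frac{214}{7145}\right) = 27897 - \frac{99684431}{31337970} = \frac{874135664659}{31337970}$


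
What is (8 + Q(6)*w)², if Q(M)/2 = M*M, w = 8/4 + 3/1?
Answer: 135424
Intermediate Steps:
w = 5 (w = 8*(¼) + 3*1 = 2 + 3 = 5)
Q(M) = 2*M² (Q(M) = 2*(M*M) = 2*M²)
(8 + Q(6)*w)² = (8 + (2*6²)*5)² = (8 + (2*36)*5)² = (8 + 72*5)² = (8 + 360)² = 368² = 135424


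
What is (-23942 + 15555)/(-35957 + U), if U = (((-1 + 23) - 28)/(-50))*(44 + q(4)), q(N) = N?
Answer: 209675/898781 ≈ 0.23329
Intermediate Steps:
U = 144/25 (U = (((-1 + 23) - 28)/(-50))*(44 + 4) = ((22 - 28)*(-1/50))*48 = -6*(-1/50)*48 = (3/25)*48 = 144/25 ≈ 5.7600)
(-23942 + 15555)/(-35957 + U) = (-23942 + 15555)/(-35957 + 144/25) = -8387/(-898781/25) = -8387*(-25/898781) = 209675/898781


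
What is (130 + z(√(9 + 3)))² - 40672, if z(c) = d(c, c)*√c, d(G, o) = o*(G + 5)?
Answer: -40672 + 4*(65 + √2*3^(¾)*(5 + 2*√3))² ≈ -6605.3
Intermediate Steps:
d(G, o) = o*(5 + G)
z(c) = c^(3/2)*(5 + c) (z(c) = (c*(5 + c))*√c = c^(3/2)*(5 + c))
(130 + z(√(9 + 3)))² - 40672 = (130 + (√(9 + 3))^(3/2)*(5 + √(9 + 3)))² - 40672 = (130 + (√12)^(3/2)*(5 + √12))² - 40672 = (130 + (2*√3)^(3/2)*(5 + 2*√3))² - 40672 = (130 + (2*√2*3^(¾))*(5 + 2*√3))² - 40672 = (130 + 2*√2*3^(¾)*(5 + 2*√3))² - 40672 = -40672 + (130 + 2*√2*3^(¾)*(5 + 2*√3))²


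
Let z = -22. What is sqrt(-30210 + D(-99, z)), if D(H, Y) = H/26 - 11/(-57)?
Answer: I*sqrt(66358887114)/1482 ≈ 173.82*I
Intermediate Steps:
D(H, Y) = 11/57 + H/26 (D(H, Y) = H*(1/26) - 11*(-1/57) = H/26 + 11/57 = 11/57 + H/26)
sqrt(-30210 + D(-99, z)) = sqrt(-30210 + (11/57 + (1/26)*(-99))) = sqrt(-30210 + (11/57 - 99/26)) = sqrt(-30210 - 5357/1482) = sqrt(-44776577/1482) = I*sqrt(66358887114)/1482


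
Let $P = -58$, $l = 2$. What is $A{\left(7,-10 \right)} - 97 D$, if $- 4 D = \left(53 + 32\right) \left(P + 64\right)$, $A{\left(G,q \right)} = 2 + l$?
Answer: $\frac{24743}{2} \approx 12372.0$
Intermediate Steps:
$A{\left(G,q \right)} = 4$ ($A{\left(G,q \right)} = 2 + 2 = 4$)
$D = - \frac{255}{2}$ ($D = - \frac{\left(53 + 32\right) \left(-58 + 64\right)}{4} = - \frac{85 \cdot 6}{4} = \left(- \frac{1}{4}\right) 510 = - \frac{255}{2} \approx -127.5$)
$A{\left(7,-10 \right)} - 97 D = 4 - - \frac{24735}{2} = 4 + \frac{24735}{2} = \frac{24743}{2}$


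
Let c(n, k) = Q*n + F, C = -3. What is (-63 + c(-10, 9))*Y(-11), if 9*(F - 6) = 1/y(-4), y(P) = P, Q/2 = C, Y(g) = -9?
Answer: -107/4 ≈ -26.750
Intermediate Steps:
Q = -6 (Q = 2*(-3) = -6)
F = 215/36 (F = 6 + (⅑)/(-4) = 6 + (⅑)*(-¼) = 6 - 1/36 = 215/36 ≈ 5.9722)
c(n, k) = 215/36 - 6*n (c(n, k) = -6*n + 215/36 = 215/36 - 6*n)
(-63 + c(-10, 9))*Y(-11) = (-63 + (215/36 - 6*(-10)))*(-9) = (-63 + (215/36 + 60))*(-9) = (-63 + 2375/36)*(-9) = (107/36)*(-9) = -107/4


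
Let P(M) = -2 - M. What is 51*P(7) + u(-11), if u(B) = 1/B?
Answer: -5050/11 ≈ -459.09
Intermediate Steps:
51*P(7) + u(-11) = 51*(-2 - 1*7) + 1/(-11) = 51*(-2 - 7) - 1/11 = 51*(-9) - 1/11 = -459 - 1/11 = -5050/11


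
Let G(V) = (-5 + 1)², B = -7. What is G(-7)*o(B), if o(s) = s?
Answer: -112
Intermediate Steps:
G(V) = 16 (G(V) = (-4)² = 16)
G(-7)*o(B) = 16*(-7) = -112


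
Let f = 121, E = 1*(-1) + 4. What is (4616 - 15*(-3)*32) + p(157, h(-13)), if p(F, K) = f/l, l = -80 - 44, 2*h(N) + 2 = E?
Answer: 750823/124 ≈ 6055.0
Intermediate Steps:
E = 3 (E = -1 + 4 = 3)
h(N) = ½ (h(N) = -1 + (½)*3 = -1 + 3/2 = ½)
l = -124
p(F, K) = -121/124 (p(F, K) = 121/(-124) = 121*(-1/124) = -121/124)
(4616 - 15*(-3)*32) + p(157, h(-13)) = (4616 - 15*(-3)*32) - 121/124 = (4616 + 45*32) - 121/124 = (4616 + 1440) - 121/124 = 6056 - 121/124 = 750823/124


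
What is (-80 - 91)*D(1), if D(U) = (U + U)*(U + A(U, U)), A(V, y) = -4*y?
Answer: 1026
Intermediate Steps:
D(U) = -6*U**2 (D(U) = (U + U)*(U - 4*U) = (2*U)*(-3*U) = -6*U**2)
(-80 - 91)*D(1) = (-80 - 91)*(-6*1**2) = -(-1026) = -171*(-6) = 1026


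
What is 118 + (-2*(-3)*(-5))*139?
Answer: -4052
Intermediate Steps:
118 + (-2*(-3)*(-5))*139 = 118 + (6*(-5))*139 = 118 - 30*139 = 118 - 4170 = -4052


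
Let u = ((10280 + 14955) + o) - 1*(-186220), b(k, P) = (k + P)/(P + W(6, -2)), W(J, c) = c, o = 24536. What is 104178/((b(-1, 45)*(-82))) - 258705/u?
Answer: -529045717377/425727764 ≈ -1242.7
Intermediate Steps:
b(k, P) = (P + k)/(-2 + P) (b(k, P) = (k + P)/(P - 2) = (P + k)/(-2 + P))
u = 235991 (u = ((10280 + 14955) + 24536) - 1*(-186220) = (25235 + 24536) + 186220 = 49771 + 186220 = 235991)
104178/((b(-1, 45)*(-82))) - 258705/u = 104178/((((45 - 1)/(-2 + 45))*(-82))) - 258705/235991 = 104178/(((44/43)*(-82))) - 258705*1/235991 = 104178/((((1/43)*44)*(-82))) - 258705/235991 = 104178/(((44/43)*(-82))) - 258705/235991 = 104178/(-3608/43) - 258705/235991 = 104178*(-43/3608) - 258705/235991 = -2239827/1804 - 258705/235991 = -529045717377/425727764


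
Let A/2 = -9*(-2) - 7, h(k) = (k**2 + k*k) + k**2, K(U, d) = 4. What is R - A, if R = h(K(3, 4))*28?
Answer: 1322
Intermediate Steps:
h(k) = 3*k**2 (h(k) = (k**2 + k**2) + k**2 = 2*k**2 + k**2 = 3*k**2)
R = 1344 (R = (3*4**2)*28 = (3*16)*28 = 48*28 = 1344)
A = 22 (A = 2*(-9*(-2) - 7) = 2*(18 - 7) = 2*11 = 22)
R - A = 1344 - 1*22 = 1344 - 22 = 1322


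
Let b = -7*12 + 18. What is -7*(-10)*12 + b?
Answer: 774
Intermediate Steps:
b = -66 (b = -84 + 18 = -66)
-7*(-10)*12 + b = -7*(-10)*12 - 66 = 70*12 - 66 = 840 - 66 = 774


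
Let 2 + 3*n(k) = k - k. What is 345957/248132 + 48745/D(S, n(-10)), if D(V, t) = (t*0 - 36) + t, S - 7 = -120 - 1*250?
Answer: -3624752775/2729452 ≈ -1328.0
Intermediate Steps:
S = -363 (S = 7 + (-120 - 1*250) = 7 + (-120 - 250) = 7 - 370 = -363)
n(k) = -⅔ (n(k) = -⅔ + (k - k)/3 = -⅔ + (⅓)*0 = -⅔ + 0 = -⅔)
D(V, t) = -36 + t (D(V, t) = (0 - 36) + t = -36 + t)
345957/248132 + 48745/D(S, n(-10)) = 345957/248132 + 48745/(-36 - ⅔) = 345957*(1/248132) + 48745/(-110/3) = 345957/248132 + 48745*(-3/110) = 345957/248132 - 29247/22 = -3624752775/2729452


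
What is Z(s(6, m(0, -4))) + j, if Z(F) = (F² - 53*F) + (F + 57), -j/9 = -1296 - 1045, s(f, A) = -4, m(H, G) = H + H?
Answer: 21350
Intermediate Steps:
m(H, G) = 2*H
j = 21069 (j = -9*(-1296 - 1045) = -9*(-2341) = 21069)
Z(F) = 57 + F² - 52*F (Z(F) = (F² - 53*F) + (57 + F) = 57 + F² - 52*F)
Z(s(6, m(0, -4))) + j = (57 + (-4)² - 52*(-4)) + 21069 = (57 + 16 + 208) + 21069 = 281 + 21069 = 21350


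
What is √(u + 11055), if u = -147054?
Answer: 9*I*√1679 ≈ 368.78*I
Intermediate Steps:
√(u + 11055) = √(-147054 + 11055) = √(-135999) = 9*I*√1679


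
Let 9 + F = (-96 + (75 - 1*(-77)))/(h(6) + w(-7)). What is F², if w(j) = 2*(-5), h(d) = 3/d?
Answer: 80089/361 ≈ 221.85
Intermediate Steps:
w(j) = -10
F = -283/19 (F = -9 + (-96 + (75 - 1*(-77)))/(3/6 - 10) = -9 + (-96 + (75 + 77))/(3*(⅙) - 10) = -9 + (-96 + 152)/(½ - 10) = -9 + 56/(-19/2) = -9 + 56*(-2/19) = -9 - 112/19 = -283/19 ≈ -14.895)
F² = (-283/19)² = 80089/361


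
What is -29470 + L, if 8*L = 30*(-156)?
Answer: -30055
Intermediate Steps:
L = -585 (L = (30*(-156))/8 = (1/8)*(-4680) = -585)
-29470 + L = -29470 - 585 = -30055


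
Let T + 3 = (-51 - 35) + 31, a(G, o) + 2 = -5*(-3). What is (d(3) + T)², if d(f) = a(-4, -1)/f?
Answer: 25921/9 ≈ 2880.1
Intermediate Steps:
a(G, o) = 13 (a(G, o) = -2 - 5*(-3) = -2 + 15 = 13)
d(f) = 13/f
T = -58 (T = -3 + ((-51 - 35) + 31) = -3 + (-86 + 31) = -3 - 55 = -58)
(d(3) + T)² = (13/3 - 58)² = (-161/3)² = 25921/9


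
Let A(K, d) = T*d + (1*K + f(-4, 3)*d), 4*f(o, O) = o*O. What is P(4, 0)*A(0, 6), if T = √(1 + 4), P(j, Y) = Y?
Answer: 0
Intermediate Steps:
f(o, O) = O*o/4 (f(o, O) = (o*O)/4 = (O*o)/4 = O*o/4)
T = √5 ≈ 2.2361
A(K, d) = K - 3*d + d*√5 (A(K, d) = √5*d + (1*K + ((¼)*3*(-4))*d) = d*√5 + (K - 3*d) = K - 3*d + d*√5)
P(4, 0)*A(0, 6) = 0*(0 - 3*6 + 6*√5) = 0*(0 - 18 + 6*√5) = 0*(-18 + 6*√5) = 0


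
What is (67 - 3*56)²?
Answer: 10201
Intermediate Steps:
(67 - 3*56)² = (67 - 1*168)² = (67 - 168)² = (-101)² = 10201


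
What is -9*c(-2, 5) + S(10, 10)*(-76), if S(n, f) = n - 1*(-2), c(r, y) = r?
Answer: -894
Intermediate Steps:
S(n, f) = 2 + n (S(n, f) = n + 2 = 2 + n)
-9*c(-2, 5) + S(10, 10)*(-76) = -9*(-2) + (2 + 10)*(-76) = 18 + 12*(-76) = 18 - 912 = -894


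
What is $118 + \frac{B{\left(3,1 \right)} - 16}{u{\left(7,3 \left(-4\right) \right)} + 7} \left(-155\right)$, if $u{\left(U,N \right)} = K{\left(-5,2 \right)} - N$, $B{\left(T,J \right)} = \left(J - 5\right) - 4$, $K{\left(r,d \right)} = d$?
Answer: $\frac{2066}{7} \approx 295.14$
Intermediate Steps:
$B{\left(T,J \right)} = -9 + J$ ($B{\left(T,J \right)} = \left(-5 + J\right) - 4 = -9 + J$)
$u{\left(U,N \right)} = 2 - N$
$118 + \frac{B{\left(3,1 \right)} - 16}{u{\left(7,3 \left(-4\right) \right)} + 7} \left(-155\right) = 118 + \frac{\left(-9 + 1\right) - 16}{\left(2 - 3 \left(-4\right)\right) + 7} \left(-155\right) = 118 + \frac{-8 - 16}{\left(2 - -12\right) + 7} \left(-155\right) = 118 + - \frac{24}{\left(2 + 12\right) + 7} \left(-155\right) = 118 + - \frac{24}{14 + 7} \left(-155\right) = 118 + - \frac{24}{21} \left(-155\right) = 118 + \left(-24\right) \frac{1}{21} \left(-155\right) = 118 - - \frac{1240}{7} = 118 + \frac{1240}{7} = \frac{2066}{7}$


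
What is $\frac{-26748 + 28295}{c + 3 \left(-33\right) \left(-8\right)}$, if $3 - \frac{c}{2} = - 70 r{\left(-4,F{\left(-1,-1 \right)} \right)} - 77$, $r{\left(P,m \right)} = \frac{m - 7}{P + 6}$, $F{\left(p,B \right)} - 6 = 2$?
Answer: $\frac{221}{146} \approx 1.5137$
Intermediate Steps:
$F{\left(p,B \right)} = 8$ ($F{\left(p,B \right)} = 6 + 2 = 8$)
$r{\left(P,m \right)} = \frac{-7 + m}{6 + P}$ ($r{\left(P,m \right)} = \frac{m - 7}{6 + P} = \frac{-7 + m}{6 + P}$)
$c = 230$ ($c = 6 - 2 \left(- 70 \frac{-7 + 8}{6 - 4} - 77\right) = 6 - 2 \left(- 70 \cdot \frac{1}{2} \cdot 1 - 77\right) = 6 - 2 \left(\left(-70\right) \frac{1}{2} - 77\right) = 6 - 2 \left(-35 - 77\right) = 6 - -224 = 6 + 224 = 230$)
$\frac{-26748 + 28295}{c + 3 \left(-33\right) \left(-8\right)} = \frac{-26748 + 28295}{230 + 3 \left(-33\right) \left(-8\right)} = \frac{1547}{230 - -792} = \frac{1547}{230 + 792} = \frac{1547}{1022} = 1547 \cdot \frac{1}{1022} = \frac{221}{146}$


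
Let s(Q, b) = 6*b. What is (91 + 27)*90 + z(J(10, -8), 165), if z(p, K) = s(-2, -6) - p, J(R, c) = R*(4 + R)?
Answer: 10444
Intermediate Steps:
z(p, K) = -36 - p (z(p, K) = 6*(-6) - p = -36 - p)
(91 + 27)*90 + z(J(10, -8), 165) = (91 + 27)*90 + (-36 - 10*(4 + 10)) = 118*90 + (-36 - 10*14) = 10620 + (-36 - 1*140) = 10620 + (-36 - 140) = 10620 - 176 = 10444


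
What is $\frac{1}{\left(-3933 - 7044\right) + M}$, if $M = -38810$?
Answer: $- \frac{1}{49787} \approx -2.0086 \cdot 10^{-5}$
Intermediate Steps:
$\frac{1}{\left(-3933 - 7044\right) + M} = \frac{1}{\left(-3933 - 7044\right) - 38810} = \frac{1}{-10977 - 38810} = \frac{1}{-49787} = - \frac{1}{49787}$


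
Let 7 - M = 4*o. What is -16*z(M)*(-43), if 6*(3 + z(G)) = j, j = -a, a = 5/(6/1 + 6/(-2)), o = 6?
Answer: -20296/9 ≈ -2255.1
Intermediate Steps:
M = -17 (M = 7 - 4*6 = 7 - 1*24 = 7 - 24 = -17)
a = 5/3 (a = 5/(6*1 + 6*(-½)) = 5/(6 - 3) = 5/3 ≈ 1.6667)
j = -5/3 (j = -1*5/3 = -5/3 ≈ -1.6667)
z(G) = -59/18 (z(G) = -3 + (⅙)*(-5/3) = -3 - 5/18 = -59/18)
-16*z(M)*(-43) = -16*(-59/18)*(-43) = (472/9)*(-43) = -20296/9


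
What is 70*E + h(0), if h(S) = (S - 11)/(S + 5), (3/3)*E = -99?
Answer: -34661/5 ≈ -6932.2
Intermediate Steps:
E = -99
h(S) = (-11 + S)/(5 + S)
70*E + h(0) = 70*(-99) + (-11 + 0)/(5 + 0) = -6930 - 11/5 = -34661/5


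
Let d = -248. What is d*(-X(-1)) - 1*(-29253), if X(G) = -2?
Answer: 28757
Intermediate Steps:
d*(-X(-1)) - 1*(-29253) = -(-248)*(-2) - 1*(-29253) = -248*2 + 29253 = -496 + 29253 = 28757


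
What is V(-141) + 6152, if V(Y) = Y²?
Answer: 26033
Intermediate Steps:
V(-141) + 6152 = (-141)² + 6152 = 19881 + 6152 = 26033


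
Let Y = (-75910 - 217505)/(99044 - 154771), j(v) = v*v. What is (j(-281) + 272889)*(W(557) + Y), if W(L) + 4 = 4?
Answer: 103238067750/55727 ≈ 1.8526e+6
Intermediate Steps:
j(v) = v**2
W(L) = 0 (W(L) = -4 + 4 = 0)
Y = 293415/55727 (Y = -293415/(-55727) = -293415*(-1/55727) = 293415/55727 ≈ 5.2652)
(j(-281) + 272889)*(W(557) + Y) = ((-281)**2 + 272889)*(0 + 293415/55727) = (78961 + 272889)*(293415/55727) = 351850*(293415/55727) = 103238067750/55727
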